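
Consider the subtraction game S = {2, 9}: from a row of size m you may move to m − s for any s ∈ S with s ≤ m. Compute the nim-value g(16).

0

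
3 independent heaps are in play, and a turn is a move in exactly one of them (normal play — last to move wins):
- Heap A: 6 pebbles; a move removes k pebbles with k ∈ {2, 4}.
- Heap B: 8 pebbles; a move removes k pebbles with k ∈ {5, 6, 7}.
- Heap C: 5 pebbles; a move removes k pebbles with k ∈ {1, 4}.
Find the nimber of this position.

Build the Grundy sequence for heap A with g(k) = mex{g(k−s) : s ∈ {2, 4}, s ≤ k}:
k:     0  1  2  3  4  5  6
g(k):  0  0  1  1  2  2  0
So g(6) = 0.
Build the Grundy sequence for heap B with g(k) = mex{g(k−s) : s ∈ {5, 6, 7}, s ≤ k}:
g(0) = mex{} = 0
g(1) = mex{} = 0
g(2) = mex{} = 0
g(3) = mex{} = 0
g(4) = mex{} = 0
g(5) = mex{0} = 1
g(6) = mex{0} = 1
g(7) = mex{0} = 1
g(8) = mex{0} = 1
So g(8) = 1.
Grundy values for heap C (subtraction set {1, 4}):
g(0) = mex{} = 0
g(1) = mex{0} = 1
g(2) = mex{1} = 0
g(3) = mex{0} = 1
g(4) = mex{0,1} = 2
g(5) = mex{1,2} = 0
So g(5) = 0.
The value of a disjunctive sum is the nim-sum of the parts.
Combined value = 0 ⊕ 1 ⊕ 0 = 1.

1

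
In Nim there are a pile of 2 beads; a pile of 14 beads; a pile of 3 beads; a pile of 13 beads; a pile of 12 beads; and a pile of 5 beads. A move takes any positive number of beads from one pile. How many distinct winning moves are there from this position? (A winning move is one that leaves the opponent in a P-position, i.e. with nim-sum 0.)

3

Compute the nim-sum pairwise:
2 ^ 14 = 12
12 ^ 3 = 15
15 ^ 13 = 2
2 ^ 12 = 14
14 ^ 5 = 11
The overall nim-sum is X = 11. A pile of size p has a winning move iff p XOR X < p (reduce it to p XOR X).
  2: 2 XOR 11 = 9 ≥ 2 — no move.
  14: 14 XOR 11 = 5 < 14 — winning move (to 5).
  3: 3 XOR 11 = 8 ≥ 3 — no move.
  13: 13 XOR 11 = 6 < 13 — winning move (to 6).
  12: 12 XOR 11 = 7 < 12 — winning move (to 7).
  5: 5 XOR 11 = 14 ≥ 5 — no move.
That gives 3 winning moves.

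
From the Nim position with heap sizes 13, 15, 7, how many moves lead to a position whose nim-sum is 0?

Nim-sum: 13 XOR 15 XOR 7 = 5.
The overall nim-sum is X = 5. A heap of size p has a winning move iff p XOR X < p (reduce it to p XOR X).
  13: 13 XOR 5 = 8 < 13 — winning move (to 8).
  15: 15 XOR 5 = 10 < 15 — winning move (to 10).
  7: 7 XOR 5 = 2 < 7 — winning move (to 2).
That gives 3 winning moves.

3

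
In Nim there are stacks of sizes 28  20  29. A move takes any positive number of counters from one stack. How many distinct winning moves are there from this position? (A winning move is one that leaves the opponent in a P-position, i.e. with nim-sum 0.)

Nim-sum: 28 ^ 20 ^ 29 = 21.
The overall nim-sum is X = 21. A stack of size p has a winning move iff p XOR X < p (reduce it to p XOR X).
  28: 28 XOR 21 = 9 < 28 — winning move (to 9).
  20: 20 XOR 21 = 1 < 20 — winning move (to 1).
  29: 29 XOR 21 = 8 < 29 — winning move (to 8).
That gives 3 winning moves.

3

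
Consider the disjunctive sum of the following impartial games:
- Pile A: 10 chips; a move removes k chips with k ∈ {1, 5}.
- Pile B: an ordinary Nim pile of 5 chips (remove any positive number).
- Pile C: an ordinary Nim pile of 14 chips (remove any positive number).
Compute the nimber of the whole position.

11

For pile A, compute g(0), g(1), … with moves {1, 5}:
g(0) = mex{} = 0
g(1) = mex{0} = 1
g(2) = mex{1} = 0
g(3) = mex{0} = 1
g(4) = mex{1} = 0
g(5) = mex{0} = 1
g(6) = mex{1} = 0
g(7) = mex{0} = 1
g(8) = mex{1} = 0
g(9) = mex{0} = 1
g(10) = mex{1} = 0
So g(10) = 0.
Pile B is a plain Nim pile of size 5, so its Grundy value is 5.
Pile C is a plain Nim pile of size 14, so its Grundy value is 14.
The value of a disjunctive sum is the nim-sum of the parts.
Combined value = 0 XOR 5 XOR 14 = 11.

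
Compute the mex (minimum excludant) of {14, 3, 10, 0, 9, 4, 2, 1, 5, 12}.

The values 0, 1, 2, 3, 4, 5 are all present; 6 is the first non-negative integer missing from the set.

6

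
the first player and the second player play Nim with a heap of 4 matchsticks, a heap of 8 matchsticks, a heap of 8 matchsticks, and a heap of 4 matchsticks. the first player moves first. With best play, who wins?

Nim-sum: 4 ^ 8 ^ 8 ^ 4 = 0.
The nim-sum is 0, so this is a P-position: the player to move is in a losing position under optimal play; the first player is about to move from it and so loses — the second player wins.

the second player wins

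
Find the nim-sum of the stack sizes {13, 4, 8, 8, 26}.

Write each in binary and XOR column by column:
  01101  (13)
  00100  (4)
  01000  (8)
  01000  (8)
  11010  (26)
  -----
  10011  (19)

19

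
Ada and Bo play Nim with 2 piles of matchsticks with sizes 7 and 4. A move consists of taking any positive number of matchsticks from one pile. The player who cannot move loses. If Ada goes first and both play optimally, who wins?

Ada wins

Nim-sum: 7 ⊕ 4 = 3.
The nim-sum is 3 ≠ 0, so this is an N-position: the player to move can win; Ada has a winning move.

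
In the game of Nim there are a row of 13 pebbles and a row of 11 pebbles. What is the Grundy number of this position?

Nim-sum: 13 ⊕ 11 = 6.

6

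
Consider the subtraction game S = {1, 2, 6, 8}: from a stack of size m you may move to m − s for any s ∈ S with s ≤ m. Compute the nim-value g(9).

2

Build the Grundy sequence with g(k) = mex{g(k−s) : s ∈ {1, 2, 6, 8}, s ≤ k}:
g(0) = mex{} = 0
g(1) = mex{0} = 1
g(2) = mex{0,1} = 2
g(3) = mex{1,2} = 0
g(4) = mex{0,2} = 1
g(5) = mex{0,1} = 2
g(6) = mex{0,1,2} = 3
g(7) = mex{1,2,3} = 0
g(8) = mex{0,2,3} = 1
g(9) = mex{0,1} = 2
So g(9) = 2.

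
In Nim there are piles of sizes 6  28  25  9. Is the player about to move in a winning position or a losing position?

Winning position

Bitwise XOR of the heap sizes:
  00110  (6)
  11100  (28)
  11001  (25)
  01001  (9)
  -----
  01010  (10)
The nim-sum is 10 ≠ 0, so this is an N-position: the player to move can win.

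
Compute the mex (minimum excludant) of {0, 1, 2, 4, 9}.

3

The values 0, 1, 2 are all present; 3 is the first non-negative integer missing from the set.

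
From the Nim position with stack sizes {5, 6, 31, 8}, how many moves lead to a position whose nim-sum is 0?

1

In binary:
  00101  (5)
  00110  (6)
  11111  (31)
  01000  (8)
  -----
  10100  (20)
The overall nim-sum is X = 20. A stack of size p has a winning move iff p XOR X < p (reduce it to p XOR X).
  5: 5 XOR 20 = 17 ≥ 5 — no move.
  6: 6 XOR 20 = 18 ≥ 6 — no move.
  31: 31 XOR 20 = 11 < 31 — winning move (to 11).
  8: 8 XOR 20 = 28 ≥ 8 — no move.
That gives 1 winning move.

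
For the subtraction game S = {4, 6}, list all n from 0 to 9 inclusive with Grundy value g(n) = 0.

Compute g(0), g(1), … for moves {4, 6}:
k:     0  1  2  3  4  5  6  7  8  9
g(k):  0  0  0  0  1  1  1  1  2  2
The P-positions (g = 0) in 0..9 are 0, 1, 2, 3.

0, 1, 2, 3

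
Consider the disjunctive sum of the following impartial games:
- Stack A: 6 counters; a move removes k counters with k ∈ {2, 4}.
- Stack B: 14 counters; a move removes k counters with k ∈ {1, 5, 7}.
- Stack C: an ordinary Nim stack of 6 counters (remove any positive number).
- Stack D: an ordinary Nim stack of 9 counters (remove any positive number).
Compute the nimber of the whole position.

Grundy values for stack A (subtraction set {2, 4}):
g(0) = mex{} = 0
g(1) = mex{} = 0
g(2) = mex{0} = 1
g(3) = mex{0} = 1
g(4) = mex{0,1} = 2
g(5) = mex{0,1} = 2
g(6) = mex{1,2} = 0
So g(6) = 0.
Build the Grundy sequence for stack B with g(k) = mex{g(k−s) : s ∈ {1, 5, 7}, s ≤ k}:
k:     0  1  2  3  4  5  6  7  8  9 10 11 12 13 14
g(k):  0  1  0  1  0  1  0  1  0  1  0  1  0  1  0
So g(14) = 0.
Stack C is a plain Nim stack of size 6, so its Grundy value is 6.
Stack D is a plain Nim stack of size 9, so its Grundy value is 9.
By the Sprague-Grundy theorem, the Grundy value of a sum of independent games is the XOR of the component values.
Combined value = 0 ⊕ 0 ⊕ 6 ⊕ 9 = 15.

15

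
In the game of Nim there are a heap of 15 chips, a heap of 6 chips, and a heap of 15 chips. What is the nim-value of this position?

6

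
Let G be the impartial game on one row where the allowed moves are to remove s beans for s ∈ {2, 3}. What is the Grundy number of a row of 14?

Compute g(0), g(1), … for moves {2, 3}:
g(0) = mex{} = 0
g(1) = mex{} = 0
g(2) = mex{0} = 1
g(3) = mex{0} = 1
g(4) = mex{0,1} = 2
g(5) = mex{1} = 0
g(6) = mex{1,2} = 0
g(7) = mex{0,2} = 1
g(8) = mex{0} = 1
g(9) = mex{0,1} = 2
g(10) = mex{1} = 0
g(11) = mex{1,2} = 0
g(12) = mex{0,2} = 1
g(13) = mex{0} = 1
g(14) = mex{0,1} = 2
So g(14) = 2.

2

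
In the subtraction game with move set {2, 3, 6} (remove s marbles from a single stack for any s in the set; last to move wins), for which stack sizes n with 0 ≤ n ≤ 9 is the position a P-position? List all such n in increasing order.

0, 1, 5, 9

Grundy values for subtraction set {2, 3, 6}:
k:     0  1  2  3  4  5  6  7  8  9
g(k):  0  0  1  1  2  0  3  1  2  0
The P-positions (g = 0) in 0..9 are 0, 1, 5, 9.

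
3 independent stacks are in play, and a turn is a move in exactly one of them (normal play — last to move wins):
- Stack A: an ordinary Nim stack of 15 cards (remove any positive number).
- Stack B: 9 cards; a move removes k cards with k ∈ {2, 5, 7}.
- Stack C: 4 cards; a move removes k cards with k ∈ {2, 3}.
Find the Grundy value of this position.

15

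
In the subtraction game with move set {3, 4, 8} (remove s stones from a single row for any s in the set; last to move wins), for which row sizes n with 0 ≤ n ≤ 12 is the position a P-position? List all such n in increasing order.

Grundy values for subtraction set {3, 4, 8}:
g(0) = mex{} = 0
g(1) = mex{} = 0
g(2) = mex{} = 0
g(3) = mex{0} = 1
g(4) = mex{0} = 1
g(5) = mex{0} = 1
g(6) = mex{0,1} = 2
g(7) = mex{1} = 0
g(8) = mex{0,1} = 2
g(9) = mex{0,1,2} = 3
g(10) = mex{0,2} = 1
g(11) = mex{0,1,2} = 3
g(12) = mex{1,2,3} = 0
The P-positions (g = 0) in 0..12 are 0, 1, 2, 7, 12.

0, 1, 2, 7, 12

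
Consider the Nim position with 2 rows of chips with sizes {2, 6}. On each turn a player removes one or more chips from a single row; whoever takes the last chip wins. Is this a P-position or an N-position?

N-position

Bitwise XOR of the heap sizes:
  010  (2)
  110  (6)
  ---
  100  (4)
The nim-sum is 4 ≠ 0, so this is an N-position: the player to move can win.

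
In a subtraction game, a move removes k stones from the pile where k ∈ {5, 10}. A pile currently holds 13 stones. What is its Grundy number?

2

Build the Grundy sequence with g(k) = mex{g(k−s) : s ∈ {5, 10}, s ≤ k}:
k:     0  1  2  3  4  5  6  7  8  9 10 11 12 13
g(k):  0  0  0  0  0  1  1  1  1  1  2  2  2  2
So g(13) = 2.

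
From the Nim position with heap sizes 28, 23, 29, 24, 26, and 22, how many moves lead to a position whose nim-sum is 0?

3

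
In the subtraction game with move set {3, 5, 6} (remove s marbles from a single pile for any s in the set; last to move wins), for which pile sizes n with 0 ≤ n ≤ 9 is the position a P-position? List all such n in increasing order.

Compute g(0), g(1), … for moves {3, 5, 6}:
k:     0  1  2  3  4  5  6  7  8  9
g(k):  0  0  0  1  1  1  2  2  2  0
The P-positions (g = 0) in 0..9 are 0, 1, 2, 9.

0, 1, 2, 9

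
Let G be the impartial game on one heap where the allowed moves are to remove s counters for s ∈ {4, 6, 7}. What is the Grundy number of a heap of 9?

2

Grundy values for subtraction set {4, 6, 7}:
k:     0  1  2  3  4  5  6  7  8  9
g(k):  0  0  0  0  1  1  1  1  2  2
So g(9) = 2.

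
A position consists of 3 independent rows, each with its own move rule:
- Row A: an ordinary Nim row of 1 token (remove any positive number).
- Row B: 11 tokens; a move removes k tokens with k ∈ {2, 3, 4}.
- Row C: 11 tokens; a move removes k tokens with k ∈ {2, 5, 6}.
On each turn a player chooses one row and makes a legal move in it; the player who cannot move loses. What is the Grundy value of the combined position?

3

Row A is a plain Nim row of size 1, so its Grundy value is 1.
Grundy values for row B (subtraction set {2, 3, 4}):
g(0) = mex{} = 0
g(1) = mex{} = 0
g(2) = mex{0} = 1
g(3) = mex{0} = 1
g(4) = mex{0,1} = 2
g(5) = mex{0,1} = 2
g(6) = mex{1,2} = 0
g(7) = mex{1,2} = 0
g(8) = mex{0,2} = 1
g(9) = mex{0,2} = 1
g(10) = mex{0,1} = 2
g(11) = mex{0,1} = 2
So g(11) = 2.
For row C, compute g(0), g(1), … with moves {2, 5, 6}:
k:     0  1  2  3  4  5  6  7  8  9 10 11
g(k):  0  0  1  1  0  2  1  3  0  2  1  0
So g(11) = 0.
The value of a disjunctive sum is the nim-sum of the parts.
Combined value = 1 ⊕ 2 ⊕ 0 = 3.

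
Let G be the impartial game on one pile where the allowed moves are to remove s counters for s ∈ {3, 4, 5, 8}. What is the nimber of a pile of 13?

0

Grundy values for subtraction set {3, 4, 5, 8}:
k:     0  1  2  3  4  5  6  7  8  9 10 11 12 13
g(k):  0  0  0  1  1  1  2  2  2  3  3  0  0  0
So g(13) = 0.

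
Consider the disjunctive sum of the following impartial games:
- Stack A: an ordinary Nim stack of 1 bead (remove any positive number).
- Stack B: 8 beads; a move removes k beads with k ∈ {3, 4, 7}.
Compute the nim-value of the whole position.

Stack A is a plain Nim stack of size 1, so its Grundy value is 1.
Build the Grundy sequence for stack B with g(k) = mex{g(k−s) : s ∈ {3, 4, 7}, s ≤ k}:
k:     0  1  2  3  4  5  6  7  8
g(k):  0  0  0  1  1  1  2  2  2
So g(8) = 2.
By the Sprague-Grundy theorem, the Grundy value of a sum of independent games is the XOR of the component values.
Combined value = 1 XOR 2 = 3.

3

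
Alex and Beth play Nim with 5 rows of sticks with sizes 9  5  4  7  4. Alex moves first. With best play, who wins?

Alex wins

In binary:
  1001  (9)
  0101  (5)
  0100  (4)
  0111  (7)
  0100  (4)
  ----
  1011  (11)
The nim-sum is 11 ≠ 0, so this is an N-position: the player to move can win; Alex has a winning move.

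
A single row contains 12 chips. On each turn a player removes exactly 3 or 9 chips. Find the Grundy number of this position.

Grundy values for subtraction set {3, 9}:
k:     0  1  2  3  4  5  6  7  8  9 10 11 12
g(k):  0  0  0  1  1  1  0  0  0  1  1  1  0
So g(12) = 0.

0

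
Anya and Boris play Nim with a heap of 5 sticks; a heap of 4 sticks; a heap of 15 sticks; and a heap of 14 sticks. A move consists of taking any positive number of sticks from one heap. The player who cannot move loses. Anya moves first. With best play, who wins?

Boris wins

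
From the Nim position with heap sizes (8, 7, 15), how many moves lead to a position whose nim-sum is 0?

0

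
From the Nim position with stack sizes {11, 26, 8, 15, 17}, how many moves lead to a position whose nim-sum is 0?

Compute the nim-sum pairwise:
11 XOR 26 = 17
17 XOR 8 = 25
25 XOR 15 = 22
22 XOR 17 = 7
The overall nim-sum is X = 7. A stack of size p has a winning move iff p XOR X < p (reduce it to p XOR X).
  11: 11 XOR 7 = 12 ≥ 11 — no move.
  26: 26 XOR 7 = 29 ≥ 26 — no move.
  8: 8 XOR 7 = 15 ≥ 8 — no move.
  15: 15 XOR 7 = 8 < 15 — winning move (to 8).
  17: 17 XOR 7 = 22 ≥ 17 — no move.
That gives 1 winning move.

1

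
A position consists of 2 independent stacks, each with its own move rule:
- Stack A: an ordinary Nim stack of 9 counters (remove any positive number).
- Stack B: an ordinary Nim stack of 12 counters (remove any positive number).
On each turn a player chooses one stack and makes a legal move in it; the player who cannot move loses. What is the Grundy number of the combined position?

5

Stack A is a plain Nim stack of size 9, so its Grundy value is 9.
Stack B is a plain Nim stack of size 12, so its Grundy value is 12.
By the Sprague-Grundy theorem, the Grundy value of a sum of independent games is the XOR of the component values.
Combined value = 9 XOR 12 = 5.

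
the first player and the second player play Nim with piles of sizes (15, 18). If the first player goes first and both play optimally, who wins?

the first player wins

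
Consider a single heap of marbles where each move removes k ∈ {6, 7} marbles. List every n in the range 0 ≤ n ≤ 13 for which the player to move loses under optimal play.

0, 1, 2, 3, 4, 5, 13

Compute g(0), g(1), … for moves {6, 7}:
k:     0  1  2  3  4  5  6  7  8  9 10 11 12 13
g(k):  0  0  0  0  0  0  1  1  1  1  1  1  2  0
The P-positions (g = 0) in 0..13 are 0, 1, 2, 3, 4, 5, 13.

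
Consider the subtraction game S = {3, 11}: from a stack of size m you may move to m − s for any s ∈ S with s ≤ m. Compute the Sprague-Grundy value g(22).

0

Build the Grundy sequence with g(k) = mex{g(k−s) : s ∈ {3, 11}, s ≤ k}:
k:     0  1  2  3  4  5  6  7  8  9 10 11 12 13 14 15 16 17 18 19 20 21 22
g(k):  0  0  0  1  1  1  0  0  0  1  1  1  2  2  0  0  0  1  1  1  0  0  0
So g(22) = 0.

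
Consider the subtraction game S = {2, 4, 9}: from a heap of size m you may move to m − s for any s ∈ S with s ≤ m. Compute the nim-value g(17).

2

Compute g(0), g(1), … for moves {2, 4, 9}:
k:     0  1  2  3  4  5  6  7  8  9 10 11 12 13 14 15 16 17
g(k):  0  0  1  1  2  2  0  0  1  1  2  2  0  0  1  1  2  2
So g(17) = 2.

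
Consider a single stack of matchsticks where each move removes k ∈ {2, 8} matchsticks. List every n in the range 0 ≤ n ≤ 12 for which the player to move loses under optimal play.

0, 1, 4, 5, 10, 11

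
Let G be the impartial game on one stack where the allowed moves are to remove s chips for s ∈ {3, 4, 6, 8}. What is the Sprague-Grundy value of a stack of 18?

Grundy values for subtraction set {3, 4, 6, 8}:
k:     0  1  2  3  4  5  6  7  8  9 10 11 12 13 14 15 16 17 18
g(k):  0  0  0  1  1  1  2  2  2  3  3  0  0  0  1  1  1  2  2
So g(18) = 2.

2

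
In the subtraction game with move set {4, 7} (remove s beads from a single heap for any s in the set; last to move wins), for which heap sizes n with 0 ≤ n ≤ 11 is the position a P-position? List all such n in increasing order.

0, 1, 2, 3, 11

Compute g(0), g(1), … for moves {4, 7}:
k:     0  1  2  3  4  5  6  7  8  9 10 11
g(k):  0  0  0  0  1  1  1  1  2  2  2  0
The P-positions (g = 0) in 0..11 are 0, 1, 2, 3, 11.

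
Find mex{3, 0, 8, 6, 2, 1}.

The values 0, 1, 2, 3 are all present; 4 is the first non-negative integer missing from the set.

4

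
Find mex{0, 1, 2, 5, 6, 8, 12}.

3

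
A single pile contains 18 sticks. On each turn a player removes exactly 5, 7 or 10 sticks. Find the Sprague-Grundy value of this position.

0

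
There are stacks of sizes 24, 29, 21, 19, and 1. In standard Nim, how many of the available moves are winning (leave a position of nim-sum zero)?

1

Bitwise XOR of the heap sizes:
  11000  (24)
  11101  (29)
  10101  (21)
  10011  (19)
  00001  (1)
  -----
  00010  (2)
The overall nim-sum is X = 2. A stack of size p has a winning move iff p XOR X < p (reduce it to p XOR X).
  24: 24 XOR 2 = 26 ≥ 24 — no move.
  29: 29 XOR 2 = 31 ≥ 29 — no move.
  21: 21 XOR 2 = 23 ≥ 21 — no move.
  19: 19 XOR 2 = 17 < 19 — winning move (to 17).
  1: 1 XOR 2 = 3 ≥ 1 — no move.
That gives 1 winning move.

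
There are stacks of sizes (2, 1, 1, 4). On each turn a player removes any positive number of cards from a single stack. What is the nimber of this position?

Compute the nim-sum pairwise:
2 ^ 1 = 3
3 ^ 1 = 2
2 ^ 4 = 6

6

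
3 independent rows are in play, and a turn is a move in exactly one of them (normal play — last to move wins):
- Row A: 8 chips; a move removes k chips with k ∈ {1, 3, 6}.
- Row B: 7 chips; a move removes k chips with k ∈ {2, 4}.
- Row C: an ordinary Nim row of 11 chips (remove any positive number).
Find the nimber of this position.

9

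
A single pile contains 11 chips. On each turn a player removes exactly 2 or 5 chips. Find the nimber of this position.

0

Grundy values for subtraction set {2, 5}:
g(0) = mex{} = 0
g(1) = mex{} = 0
g(2) = mex{0} = 1
g(3) = mex{0} = 1
g(4) = mex{1} = 0
g(5) = mex{0,1} = 2
g(6) = mex{0} = 1
g(7) = mex{1,2} = 0
g(8) = mex{1} = 0
g(9) = mex{0} = 1
g(10) = mex{0,2} = 1
g(11) = mex{1} = 0
So g(11) = 0.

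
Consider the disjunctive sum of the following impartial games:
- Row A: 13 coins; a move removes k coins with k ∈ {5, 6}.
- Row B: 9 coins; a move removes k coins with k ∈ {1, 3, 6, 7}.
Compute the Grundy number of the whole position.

3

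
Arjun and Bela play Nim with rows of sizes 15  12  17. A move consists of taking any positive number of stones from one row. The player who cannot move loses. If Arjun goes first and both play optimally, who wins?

Arjun wins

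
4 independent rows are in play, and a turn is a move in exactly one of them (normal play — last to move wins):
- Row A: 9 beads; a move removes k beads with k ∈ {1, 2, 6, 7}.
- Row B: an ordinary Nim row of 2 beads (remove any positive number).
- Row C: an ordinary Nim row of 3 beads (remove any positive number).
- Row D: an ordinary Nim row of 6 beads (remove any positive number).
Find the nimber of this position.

Build the Grundy sequence for row A with g(k) = mex{g(k−s) : s ∈ {1, 2, 6, 7}, s ≤ k}:
g(0) = mex{} = 0
g(1) = mex{0} = 1
g(2) = mex{0,1} = 2
g(3) = mex{1,2} = 0
g(4) = mex{0,2} = 1
g(5) = mex{0,1} = 2
g(6) = mex{0,1,2} = 3
g(7) = mex{0,1,2,3} = 4
g(8) = mex{1,2,3,4} = 0
g(9) = mex{0,2,4} = 1
So g(9) = 1.
Row B is a plain Nim row of size 2, so its Grundy value is 2.
Row C is a plain Nim row of size 3, so its Grundy value is 3.
Row D is a plain Nim row of size 6, so its Grundy value is 6.
The value of a disjunctive sum is the nim-sum of the parts.
Combined value = 1 XOR 2 XOR 3 XOR 6 = 6.

6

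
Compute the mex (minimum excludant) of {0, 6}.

0 is in the set but 1 is not, so the mex is 1.

1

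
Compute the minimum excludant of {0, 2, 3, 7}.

1

0 is in the set but 1 is not, so the mex is 1.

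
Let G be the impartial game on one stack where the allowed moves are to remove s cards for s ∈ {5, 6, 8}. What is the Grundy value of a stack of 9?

1

Build the Grundy sequence with g(k) = mex{g(k−s) : s ∈ {5, 6, 8}, s ≤ k}:
g(0) = mex{} = 0
g(1) = mex{} = 0
g(2) = mex{} = 0
g(3) = mex{} = 0
g(4) = mex{} = 0
g(5) = mex{0} = 1
g(6) = mex{0} = 1
g(7) = mex{0} = 1
g(8) = mex{0} = 1
g(9) = mex{0} = 1
So g(9) = 1.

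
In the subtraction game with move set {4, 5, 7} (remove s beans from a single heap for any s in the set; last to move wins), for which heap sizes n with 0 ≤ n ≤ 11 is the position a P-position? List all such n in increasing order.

Grundy values for subtraction set {4, 5, 7}:
k:     0  1  2  3  4  5  6  7  8  9 10 11
g(k):  0  0  0  0  1  1  1  1  2  2  2  0
The P-positions (g = 0) in 0..11 are 0, 1, 2, 3, 11.

0, 1, 2, 3, 11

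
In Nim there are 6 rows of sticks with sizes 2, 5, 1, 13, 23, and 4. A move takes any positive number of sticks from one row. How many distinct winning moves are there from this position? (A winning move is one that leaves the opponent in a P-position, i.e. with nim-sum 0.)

Nim-sum: 2 XOR 5 XOR 1 XOR 13 XOR 23 XOR 4 = 24.
The overall nim-sum is X = 24. A row of size p has a winning move iff p XOR X < p (reduce it to p XOR X).
  2: 2 XOR 24 = 26 ≥ 2 — no move.
  5: 5 XOR 24 = 29 ≥ 5 — no move.
  1: 1 XOR 24 = 25 ≥ 1 — no move.
  13: 13 XOR 24 = 21 ≥ 13 — no move.
  23: 23 XOR 24 = 15 < 23 — winning move (to 15).
  4: 4 XOR 24 = 28 ≥ 4 — no move.
That gives 1 winning move.

1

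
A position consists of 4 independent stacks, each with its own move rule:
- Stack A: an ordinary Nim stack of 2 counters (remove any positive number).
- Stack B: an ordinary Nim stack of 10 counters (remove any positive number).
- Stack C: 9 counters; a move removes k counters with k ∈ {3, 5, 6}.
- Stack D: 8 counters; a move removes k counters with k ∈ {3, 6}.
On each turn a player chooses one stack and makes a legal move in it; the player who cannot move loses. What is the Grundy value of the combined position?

10

Stack A is a plain Nim stack of size 2, so its Grundy value is 2.
Stack B is a plain Nim stack of size 10, so its Grundy value is 10.
For stack C, compute g(0), g(1), … with moves {3, 5, 6}:
g(0) = mex{} = 0
g(1) = mex{} = 0
g(2) = mex{} = 0
g(3) = mex{0} = 1
g(4) = mex{0} = 1
g(5) = mex{0} = 1
g(6) = mex{0,1} = 2
g(7) = mex{0,1} = 2
g(8) = mex{0,1} = 2
g(9) = mex{1,2} = 0
So g(9) = 0.
Grundy values for stack D (subtraction set {3, 6}):
k:     0  1  2  3  4  5  6  7  8
g(k):  0  0  0  1  1  1  2  2  2
So g(8) = 2.
By the Sprague-Grundy theorem, the Grundy value of a sum of independent games is the XOR of the component values.
Combined value = 2 XOR 10 XOR 0 XOR 2 = 10.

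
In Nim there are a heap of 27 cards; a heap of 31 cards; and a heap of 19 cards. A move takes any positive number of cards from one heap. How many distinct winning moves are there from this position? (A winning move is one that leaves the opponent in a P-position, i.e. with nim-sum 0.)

3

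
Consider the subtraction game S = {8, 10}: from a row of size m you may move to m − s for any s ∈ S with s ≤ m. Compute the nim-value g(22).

0

Build the Grundy sequence with g(k) = mex{g(k−s) : s ∈ {8, 10}, s ≤ k}:
k:     0  1  2  3  4  5  6  7  8  9 10 11 12 13 14 15 16 17 18 19 20 21 22
g(k):  0  0  0  0  0  0  0  0  1  1  1  1  1  1  1  1  2  2  0  0  0  0  0
So g(22) = 0.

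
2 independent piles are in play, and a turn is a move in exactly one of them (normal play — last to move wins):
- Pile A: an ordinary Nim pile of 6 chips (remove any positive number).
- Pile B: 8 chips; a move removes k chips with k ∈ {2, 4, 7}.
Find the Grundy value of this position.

7

Pile A is a plain Nim pile of size 6, so its Grundy value is 6.
For pile B, compute g(0), g(1), … with moves {2, 4, 7}:
k:     0  1  2  3  4  5  6  7  8
g(k):  0  0  1  1  2  2  0  3  1
So g(8) = 1.
The value of a disjunctive sum is the nim-sum of the parts.
Combined value = 6 XOR 1 = 7.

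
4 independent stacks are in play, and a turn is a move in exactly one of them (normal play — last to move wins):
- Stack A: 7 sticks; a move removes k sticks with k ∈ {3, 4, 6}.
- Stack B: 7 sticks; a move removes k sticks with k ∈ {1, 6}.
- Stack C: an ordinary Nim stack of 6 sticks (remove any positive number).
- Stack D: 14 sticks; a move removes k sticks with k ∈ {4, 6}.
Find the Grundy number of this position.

5

Build the Grundy sequence for stack A with g(k) = mex{g(k−s) : s ∈ {3, 4, 6}, s ≤ k}:
k:     0  1  2  3  4  5  6  7
g(k):  0  0  0  1  1  1  2  2
So g(7) = 2.
Grundy values for stack B (subtraction set {1, 6}):
k:     0  1  2  3  4  5  6  7
g(k):  0  1  0  1  0  1  2  0
So g(7) = 0.
Stack C is a plain Nim stack of size 6, so its Grundy value is 6.
Build the Grundy sequence for stack D with g(k) = mex{g(k−s) : s ∈ {4, 6}, s ≤ k}:
k:     0  1  2  3  4  5  6  7  8  9 10 11 12 13 14
g(k):  0  0  0  0  1  1  1  1  2  2  0  0  0  0  1
So g(14) = 1.
By the Sprague-Grundy theorem, the Grundy value of a sum of independent games is the XOR of the component values.
Combined value = 2 XOR 0 XOR 6 XOR 1 = 5.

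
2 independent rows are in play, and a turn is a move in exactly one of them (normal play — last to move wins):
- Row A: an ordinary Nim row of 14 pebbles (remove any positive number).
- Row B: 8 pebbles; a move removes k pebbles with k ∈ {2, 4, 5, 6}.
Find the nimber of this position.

Row A is a plain Nim row of size 14, so its Grundy value is 14.
Grundy values for row B (subtraction set {2, 4, 5, 6}):
k:     0  1  2  3  4  5  6  7  8
g(k):  0  0  1  1  2  2  3  3  0
So g(8) = 0.
By the Sprague-Grundy theorem, the Grundy value of a sum of independent games is the XOR of the component values.
Combined value = 14 ⊕ 0 = 14.

14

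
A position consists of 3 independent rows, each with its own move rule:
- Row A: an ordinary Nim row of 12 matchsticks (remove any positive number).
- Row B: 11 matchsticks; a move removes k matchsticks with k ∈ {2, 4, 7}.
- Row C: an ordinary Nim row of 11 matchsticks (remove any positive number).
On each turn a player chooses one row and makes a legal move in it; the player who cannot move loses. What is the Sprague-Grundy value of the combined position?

6

Row A is a plain Nim row of size 12, so its Grundy value is 12.
Build the Grundy sequence for row B with g(k) = mex{g(k−s) : s ∈ {2, 4, 7}, s ≤ k}:
k:     0  1  2  3  4  5  6  7  8  9 10 11
g(k):  0  0  1  1  2  2  0  3  1  0  2  1
So g(11) = 1.
Row C is a plain Nim row of size 11, so its Grundy value is 11.
The value of a disjunctive sum is the nim-sum of the parts.
Combined value = 12 ⊕ 1 ⊕ 11 = 6.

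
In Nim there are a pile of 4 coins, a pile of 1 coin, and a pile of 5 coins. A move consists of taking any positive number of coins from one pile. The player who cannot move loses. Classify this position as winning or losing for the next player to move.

Losing position

Nim-sum: 4 XOR 1 XOR 5 = 0.
The nim-sum is 0, so this is a P-position: the player to move is in a losing position under optimal play.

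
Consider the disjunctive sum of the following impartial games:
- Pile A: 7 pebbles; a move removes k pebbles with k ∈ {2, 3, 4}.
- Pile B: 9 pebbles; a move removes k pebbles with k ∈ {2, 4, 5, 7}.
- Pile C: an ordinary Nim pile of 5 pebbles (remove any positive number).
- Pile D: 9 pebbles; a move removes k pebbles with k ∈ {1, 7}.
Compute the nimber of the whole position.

4

For pile A, compute g(0), g(1), … with moves {2, 3, 4}:
g(0) = mex{} = 0
g(1) = mex{} = 0
g(2) = mex{0} = 1
g(3) = mex{0} = 1
g(4) = mex{0,1} = 2
g(5) = mex{0,1} = 2
g(6) = mex{1,2} = 0
g(7) = mex{1,2} = 0
So g(7) = 0.
Build the Grundy sequence for pile B with g(k) = mex{g(k−s) : s ∈ {2, 4, 5, 7}, s ≤ k}:
g(0) = mex{} = 0
g(1) = mex{} = 0
g(2) = mex{0} = 1
g(3) = mex{0} = 1
g(4) = mex{0,1} = 2
g(5) = mex{0,1} = 2
g(6) = mex{0,1,2} = 3
g(7) = mex{0,1,2} = 3
g(8) = mex{0,1,2,3} = 4
g(9) = mex{1,2,3} = 0
So g(9) = 0.
Pile C is a plain Nim pile of size 5, so its Grundy value is 5.
Build the Grundy sequence for pile D with g(k) = mex{g(k−s) : s ∈ {1, 7}, s ≤ k}:
k:     0  1  2  3  4  5  6  7  8  9
g(k):  0  1  0  1  0  1  0  1  0  1
So g(9) = 1.
By the Sprague-Grundy theorem, the Grundy value of a sum of independent games is the XOR of the component values.
Combined value = 0 XOR 0 XOR 5 XOR 1 = 4.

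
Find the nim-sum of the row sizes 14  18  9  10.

31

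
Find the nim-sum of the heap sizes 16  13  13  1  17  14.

Compute the nim-sum pairwise:
16 ^ 13 = 29
29 ^ 13 = 16
16 ^ 1 = 17
17 ^ 17 = 0
0 ^ 14 = 14

14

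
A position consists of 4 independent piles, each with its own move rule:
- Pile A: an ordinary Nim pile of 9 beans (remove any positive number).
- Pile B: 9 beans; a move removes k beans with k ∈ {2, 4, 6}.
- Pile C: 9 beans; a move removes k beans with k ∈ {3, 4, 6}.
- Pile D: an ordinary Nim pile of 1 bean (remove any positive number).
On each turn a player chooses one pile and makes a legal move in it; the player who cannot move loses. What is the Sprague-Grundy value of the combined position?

Pile A is a plain Nim pile of size 9, so its Grundy value is 9.
Build the Grundy sequence for pile B with g(k) = mex{g(k−s) : s ∈ {2, 4, 6}, s ≤ k}:
k:     0  1  2  3  4  5  6  7  8  9
g(k):  0  0  1  1  2  2  3  3  0  0
So g(9) = 0.
For pile C, compute g(0), g(1), … with moves {3, 4, 6}:
g(0) = mex{} = 0
g(1) = mex{} = 0
g(2) = mex{} = 0
g(3) = mex{0} = 1
g(4) = mex{0} = 1
g(5) = mex{0} = 1
g(6) = mex{0,1} = 2
g(7) = mex{0,1} = 2
g(8) = mex{0,1} = 2
g(9) = mex{1,2} = 0
So g(9) = 0.
Pile D is a plain Nim pile of size 1, so its Grundy value is 1.
The value of a disjunctive sum is the nim-sum of the parts.
Combined value = 9 ⊕ 0 ⊕ 0 ⊕ 1 = 8.

8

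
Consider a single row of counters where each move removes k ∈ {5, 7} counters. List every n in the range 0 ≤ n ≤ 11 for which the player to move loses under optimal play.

0, 1, 2, 3, 4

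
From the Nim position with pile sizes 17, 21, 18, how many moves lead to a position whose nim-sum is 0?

3

In binary:
  10001  (17)
  10101  (21)
  10010  (18)
  -----
  10110  (22)
The overall nim-sum is X = 22. A pile of size p has a winning move iff p XOR X < p (reduce it to p XOR X).
  17: 17 XOR 22 = 7 < 17 — winning move (to 7).
  21: 21 XOR 22 = 3 < 21 — winning move (to 3).
  18: 18 XOR 22 = 4 < 18 — winning move (to 4).
That gives 3 winning moves.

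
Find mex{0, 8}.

0 is in the set but 1 is not, so the mex is 1.

1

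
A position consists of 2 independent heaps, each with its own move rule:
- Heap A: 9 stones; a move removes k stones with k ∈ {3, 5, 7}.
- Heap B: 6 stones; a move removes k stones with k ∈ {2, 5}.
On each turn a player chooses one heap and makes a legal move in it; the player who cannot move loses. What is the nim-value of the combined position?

For heap A, compute g(0), g(1), … with moves {3, 5, 7}:
k:     0  1  2  3  4  5  6  7  8  9
g(k):  0  0  0  1  1  1  2  2  2  3
So g(9) = 3.
For heap B, compute g(0), g(1), … with moves {2, 5}:
g(0) = mex{} = 0
g(1) = mex{} = 0
g(2) = mex{0} = 1
g(3) = mex{0} = 1
g(4) = mex{1} = 0
g(5) = mex{0,1} = 2
g(6) = mex{0} = 1
So g(6) = 1.
The value of a disjunctive sum is the nim-sum of the parts.
Combined value = 3 ⊕ 1 = 2.

2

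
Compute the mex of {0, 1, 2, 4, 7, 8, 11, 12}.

The values 0, 1, 2 are all present; 3 is the first non-negative integer missing from the set.

3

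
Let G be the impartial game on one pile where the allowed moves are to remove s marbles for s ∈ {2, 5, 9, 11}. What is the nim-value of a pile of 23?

1

Build the Grundy sequence with g(k) = mex{g(k−s) : s ∈ {2, 5, 9, 11}, s ≤ k}:
k:     0  1  2  3  4  5  6  7  8  9 10 11 12 13 14 15 16 17 18 19 20 21 22 23
g(k):  0  0  1  1  0  2  1  0  0  1  1  2  2  3  0  2  1  3  2  2  0  0  1  1
So g(23) = 1.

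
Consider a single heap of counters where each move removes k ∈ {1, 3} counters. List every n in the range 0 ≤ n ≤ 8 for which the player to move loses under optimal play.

0, 2, 4, 6, 8

Build the Grundy sequence with g(k) = mex{g(k−s) : s ∈ {1, 3}, s ≤ k}:
k:     0  1  2  3  4  5  6  7  8
g(k):  0  1  0  1  0  1  0  1  0
The P-positions (g = 0) in 0..8 are 0, 2, 4, 6, 8.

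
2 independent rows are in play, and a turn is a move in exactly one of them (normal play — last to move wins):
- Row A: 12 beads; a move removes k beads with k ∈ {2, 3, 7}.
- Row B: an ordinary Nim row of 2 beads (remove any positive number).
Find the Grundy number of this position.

3

Build the Grundy sequence for row A with g(k) = mex{g(k−s) : s ∈ {2, 3, 7}, s ≤ k}:
k:     0  1  2  3  4  5  6  7  8  9 10 11 12
g(k):  0  0  1  1  2  0  0  1  1  2  0  0  1
So g(12) = 1.
Row B is a plain Nim row of size 2, so its Grundy value is 2.
The value of a disjunctive sum is the nim-sum of the parts.
Combined value = 1 XOR 2 = 3.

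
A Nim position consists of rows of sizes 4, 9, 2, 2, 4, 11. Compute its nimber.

2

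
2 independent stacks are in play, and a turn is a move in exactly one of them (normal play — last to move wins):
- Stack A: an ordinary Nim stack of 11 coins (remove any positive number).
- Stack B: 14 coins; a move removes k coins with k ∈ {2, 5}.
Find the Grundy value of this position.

11

Stack A is a plain Nim stack of size 11, so its Grundy value is 11.
Grundy values for stack B (subtraction set {2, 5}):
k:     0  1  2  3  4  5  6  7  8  9 10 11 12 13 14
g(k):  0  0  1  1  0  2  1  0  0  1  1  0  2  1  0
So g(14) = 0.
By the Sprague-Grundy theorem, the Grundy value of a sum of independent games is the XOR of the component values.
Combined value = 11 XOR 0 = 11.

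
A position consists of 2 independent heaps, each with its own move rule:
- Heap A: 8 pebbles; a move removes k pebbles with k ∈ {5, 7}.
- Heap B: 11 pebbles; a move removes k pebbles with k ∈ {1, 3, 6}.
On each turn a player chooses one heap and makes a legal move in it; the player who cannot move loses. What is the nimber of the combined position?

Grundy values for heap A (subtraction set {5, 7}):
g(0) = mex{} = 0
g(1) = mex{} = 0
g(2) = mex{} = 0
g(3) = mex{} = 0
g(4) = mex{} = 0
g(5) = mex{0} = 1
g(6) = mex{0} = 1
g(7) = mex{0} = 1
g(8) = mex{0} = 1
So g(8) = 1.
Build the Grundy sequence for heap B with g(k) = mex{g(k−s) : s ∈ {1, 3, 6}, s ≤ k}:
k:     0  1  2  3  4  5  6  7  8  9 10 11
g(k):  0  1  0  1  0  1  2  3  2  0  1  0
So g(11) = 0.
By the Sprague-Grundy theorem, the Grundy value of a sum of independent games is the XOR of the component values.
Combined value = 1 ⊕ 0 = 1.

1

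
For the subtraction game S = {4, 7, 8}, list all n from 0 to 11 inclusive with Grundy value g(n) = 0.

0, 1, 2, 3

Build the Grundy sequence with g(k) = mex{g(k−s) : s ∈ {4, 7, 8}, s ≤ k}:
g(0) = mex{} = 0
g(1) = mex{} = 0
g(2) = mex{} = 0
g(3) = mex{} = 0
g(4) = mex{0} = 1
g(5) = mex{0} = 1
g(6) = mex{0} = 1
g(7) = mex{0} = 1
g(8) = mex{0,1} = 2
g(9) = mex{0,1} = 2
g(10) = mex{0,1} = 2
g(11) = mex{0,1} = 2
The P-positions (g = 0) in 0..11 are 0, 1, 2, 3.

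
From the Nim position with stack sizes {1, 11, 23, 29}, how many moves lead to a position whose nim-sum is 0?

0

Write each in binary and XOR column by column:
  00001  (1)
  01011  (11)
  10111  (23)
  11101  (29)
  -----
  00000  (0)
The nim-sum is already 0, so every move leaves a nonzero nim-sum — there are no winning moves.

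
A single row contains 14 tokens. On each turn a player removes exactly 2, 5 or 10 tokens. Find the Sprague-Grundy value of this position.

Build the Grundy sequence with g(k) = mex{g(k−s) : s ∈ {2, 5, 10}, s ≤ k}:
k:     0  1  2  3  4  5  6  7  8  9 10 11 12 13 14
g(k):  0  0  1  1  0  2  1  0  0  1  1  2  2  3  3
So g(14) = 3.

3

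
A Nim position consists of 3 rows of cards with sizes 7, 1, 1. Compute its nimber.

7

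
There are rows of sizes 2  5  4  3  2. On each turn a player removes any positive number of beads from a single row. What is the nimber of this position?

2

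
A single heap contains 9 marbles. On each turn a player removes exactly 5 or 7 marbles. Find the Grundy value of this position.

1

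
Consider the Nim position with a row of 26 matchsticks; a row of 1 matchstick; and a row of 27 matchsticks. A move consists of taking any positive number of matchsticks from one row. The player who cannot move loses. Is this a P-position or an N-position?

P-position

Nim-sum: 26 ^ 1 ^ 27 = 0.
The nim-sum is 0, so this is a P-position: the player to move is in a losing position under optimal play.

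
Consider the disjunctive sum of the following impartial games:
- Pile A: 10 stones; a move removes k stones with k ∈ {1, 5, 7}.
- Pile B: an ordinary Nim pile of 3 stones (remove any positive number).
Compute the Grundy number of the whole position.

3

Build the Grundy sequence for pile A with g(k) = mex{g(k−s) : s ∈ {1, 5, 7}, s ≤ k}:
k:     0  1  2  3  4  5  6  7  8  9 10
g(k):  0  1  0  1  0  1  0  1  0  1  0
So g(10) = 0.
Pile B is a plain Nim pile of size 3, so its Grundy value is 3.
The value of a disjunctive sum is the nim-sum of the parts.
Combined value = 0 ⊕ 3 = 3.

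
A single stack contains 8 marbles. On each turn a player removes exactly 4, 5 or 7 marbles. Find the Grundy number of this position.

Compute g(0), g(1), … for moves {4, 5, 7}:
g(0) = mex{} = 0
g(1) = mex{} = 0
g(2) = mex{} = 0
g(3) = mex{} = 0
g(4) = mex{0} = 1
g(5) = mex{0} = 1
g(6) = mex{0} = 1
g(7) = mex{0} = 1
g(8) = mex{0,1} = 2
So g(8) = 2.

2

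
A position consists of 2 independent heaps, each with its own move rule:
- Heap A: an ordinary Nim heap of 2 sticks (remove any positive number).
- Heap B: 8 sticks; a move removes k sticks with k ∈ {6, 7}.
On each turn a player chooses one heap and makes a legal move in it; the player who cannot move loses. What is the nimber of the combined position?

3

Heap A is a plain Nim heap of size 2, so its Grundy value is 2.
For heap B, compute g(0), g(1), … with moves {6, 7}:
k:     0  1  2  3  4  5  6  7  8
g(k):  0  0  0  0  0  0  1  1  1
So g(8) = 1.
The value of a disjunctive sum is the nim-sum of the parts.
Combined value = 2 XOR 1 = 3.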